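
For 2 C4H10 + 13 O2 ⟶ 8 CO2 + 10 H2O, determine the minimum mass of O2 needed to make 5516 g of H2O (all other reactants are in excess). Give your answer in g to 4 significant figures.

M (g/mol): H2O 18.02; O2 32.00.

n(H2O) = 5516 / 18.02 = 306.1 mol
n(O2) = (13/10) × 306.1 = 397.9 mol
mass = 397.9 × 32.00 = 12730 g

12730 g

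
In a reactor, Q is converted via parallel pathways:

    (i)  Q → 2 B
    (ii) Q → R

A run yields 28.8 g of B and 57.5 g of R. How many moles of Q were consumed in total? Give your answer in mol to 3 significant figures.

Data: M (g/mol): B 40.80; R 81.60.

1.06 mol

n(B) = 28.8 / 40.80 = 0.7059 mol
n(R) = 57.5 / 81.60 = 0.7047 mol
n(Q) via (i) = (1/2)×0.7059 = 0.3530 mol
n(Q) via (ii) = (1/1)×0.7047 = 0.7047 mol
total n(Q) = 0.3530 + 0.7047 = 1.058 mol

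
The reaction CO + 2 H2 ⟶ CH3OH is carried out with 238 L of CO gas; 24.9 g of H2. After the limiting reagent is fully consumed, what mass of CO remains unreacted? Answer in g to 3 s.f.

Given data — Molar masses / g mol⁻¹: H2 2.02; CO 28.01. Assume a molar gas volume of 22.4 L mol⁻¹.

n(CO) = 238.0 / 22.4 = 10.63 mol
n(H2) = 24.90 / 2.02 = 12.33 mol
n/ν for CO = 10.63/1 = 10.63
n/ν for H2 = 12.33/2 = 6.165
Smallest n/ν is H2 → limiting reagent.
CO consumed = (1/2) × 12.33 = 6.165 mol
CO remaining = 10.63 − 6.165 = 4.465 mol
mass = 4.465 × 28.01 = 125.1 g

125 g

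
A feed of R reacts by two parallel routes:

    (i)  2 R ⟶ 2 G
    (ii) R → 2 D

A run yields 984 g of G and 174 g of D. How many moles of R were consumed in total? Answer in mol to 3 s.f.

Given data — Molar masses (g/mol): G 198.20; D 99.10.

5.84 mol

n(G) = 984 / 198.20 = 4.965 mol
n(D) = 174 / 99.10 = 1.756 mol
n(R) via (i) = (2/2)×4.965 = 4.965 mol
n(R) via (ii) = (1/2)×1.756 = 0.8780 mol
total n(R) = 4.965 + 0.8780 = 5.843 mol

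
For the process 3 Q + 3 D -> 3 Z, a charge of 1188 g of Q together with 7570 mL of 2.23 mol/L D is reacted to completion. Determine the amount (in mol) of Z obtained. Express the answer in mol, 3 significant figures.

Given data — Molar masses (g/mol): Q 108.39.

11.0 mol

n(Q) = 1188 / 108.39 = 10.96 mol
n(D) = 2.23 × 7570/1000 = 16.88 mol
n/ν for Q = 10.96/3 = 3.653
n/ν for D = 16.88/3 = 5.627
Smallest n/ν is Q → limiting reagent.
n(Z) = (3/3) × 10.96 = 10.96 mol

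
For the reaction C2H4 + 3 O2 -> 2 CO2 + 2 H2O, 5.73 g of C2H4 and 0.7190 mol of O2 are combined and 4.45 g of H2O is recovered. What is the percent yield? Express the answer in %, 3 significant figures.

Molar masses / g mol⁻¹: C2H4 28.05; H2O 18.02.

60.4 %

n(C2H4) = 5.730 / 28.05 = 0.2043 mol
n(O2) = 0.7190 mol
n/ν → C2H4: 0.2043, O2: 0.2397; C2H4 is limiting.
theoretical n(H2O) = (2/1) × 0.2043 = 0.4086 mol → 7.363 g
% yield = 4.45 / 7.363 × 100 = 60.44 %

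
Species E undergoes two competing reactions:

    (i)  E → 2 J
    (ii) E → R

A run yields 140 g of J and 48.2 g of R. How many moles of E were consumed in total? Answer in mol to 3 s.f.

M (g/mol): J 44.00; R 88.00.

n(J) = 140 / 44.00 = 3.182 mol
n(R) = 48.2 / 88.00 = 0.5477 mol
n(E) via (i) = (1/2)×3.182 = 1.591 mol
n(E) via (ii) = (1/1)×0.5477 = 0.5477 mol
total n(E) = 1.591 + 0.5477 = 2.139 mol

2.14 mol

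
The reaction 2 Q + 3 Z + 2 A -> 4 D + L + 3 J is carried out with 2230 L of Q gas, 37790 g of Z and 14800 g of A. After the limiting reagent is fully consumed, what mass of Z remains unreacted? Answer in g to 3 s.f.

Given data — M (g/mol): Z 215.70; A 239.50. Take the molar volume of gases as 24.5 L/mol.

n(Q) = 2230 / 24.5 = 91.02 mol
n(Z) = 37790 / 215.70 = 175.2 mol
n(A) = 14800 / 239.50 = 61.80 mol
n/ν for Q = 91.02/2 = 45.51
n/ν for Z = 175.2/3 = 58.40
n/ν for A = 61.80/2 = 30.90
Smallest n/ν is A → limiting reagent.
Z consumed = (3/2) × 61.80 = 92.70 mol
Z remaining = 175.2 − 92.70 = 82.50 mol
mass = 82.50 × 215.70 = 17800 g

17800 g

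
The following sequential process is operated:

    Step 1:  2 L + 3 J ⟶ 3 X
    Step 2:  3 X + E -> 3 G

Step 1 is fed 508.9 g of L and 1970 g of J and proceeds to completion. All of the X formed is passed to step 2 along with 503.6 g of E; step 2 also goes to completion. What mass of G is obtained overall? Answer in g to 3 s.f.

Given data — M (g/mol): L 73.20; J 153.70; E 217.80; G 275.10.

Step 1:
n(L) = 508.9 / 73.20 = 6.952 mol
n(J) = 1970 / 153.70 = 12.82 mol
n/ν → L: 3.476, J: 4.273; L is limiting.
n(X) produced = (3/2) × 6.952 = 10.43 mol
Step 2:
n(X) available = 10.43 mol
n(E) = 503.6 / 217.80 = 2.312 mol
n/ν → X: 3.477, E: 2.312; E is limiting.
n(G) = (3/1) × 2.312 = 6.936 mol
mass = 6.936 × 275.10 = 1908 g

1910 g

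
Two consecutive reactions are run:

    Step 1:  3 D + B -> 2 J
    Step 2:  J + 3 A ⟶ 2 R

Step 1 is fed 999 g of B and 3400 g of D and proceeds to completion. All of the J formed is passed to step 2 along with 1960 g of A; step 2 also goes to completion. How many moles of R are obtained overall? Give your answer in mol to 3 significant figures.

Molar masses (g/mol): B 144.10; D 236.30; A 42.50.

Step 1:
n(B) = 999.0 / 144.10 = 6.933 mol
n(D) = 3400 / 236.30 = 14.39 mol
n/ν for B = 6.933/1 = 6.933
n/ν for D = 14.39/3 = 4.797
Smallest n/ν is D → limiting reagent.
n(J) produced = (2/3) × 14.39 = 9.593 mol
Step 2:
n(J) available = 9.593 mol
n(A) = 1960 / 42.50 = 46.12 mol
n/ν for J = 9.593/1 = 9.593
n/ν for A = 46.12/3 = 15.37
Smallest n/ν is J → limiting reagent.
n(R) = (2/1) × 9.593 = 19.19 mol

19.2 mol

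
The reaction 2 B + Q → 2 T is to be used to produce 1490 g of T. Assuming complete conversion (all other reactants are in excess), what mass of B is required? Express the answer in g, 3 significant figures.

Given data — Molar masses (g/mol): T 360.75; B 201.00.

830 g

n(T) = 1490 / 360.75 = 4.130 mol
n(B) = (2/2) × 4.130 = 4.130 mol
mass = 4.130 × 201.00 = 830.1 g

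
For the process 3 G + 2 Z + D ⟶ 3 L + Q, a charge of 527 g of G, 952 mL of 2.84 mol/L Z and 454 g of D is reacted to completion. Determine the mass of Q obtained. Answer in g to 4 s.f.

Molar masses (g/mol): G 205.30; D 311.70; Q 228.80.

n(G) = 527.0 / 205.30 = 2.567 mol
n(Z) = 2.84 × 952.0/1000 = 2.704 mol
n(D) = 454.0 / 311.70 = 1.457 mol
n/ν for G = 2.567/3 = 0.8557
n/ν for Z = 2.704/2 = 1.352
n/ν for D = 1.457/1 = 1.457
Smallest n/ν is G → limiting reagent.
n(Q) = (1/3) × 2.567 = 0.8557 mol
mass = 0.8557 × 228.80 = 195.8 g

195.8 g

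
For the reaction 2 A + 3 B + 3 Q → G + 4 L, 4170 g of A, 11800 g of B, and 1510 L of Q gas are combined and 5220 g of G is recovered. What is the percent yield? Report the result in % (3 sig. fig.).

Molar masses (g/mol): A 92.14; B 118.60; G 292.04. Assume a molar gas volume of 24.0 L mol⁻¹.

85.2 %

n(A) = 4170 / 92.14 = 45.26 mol
n(B) = 11800 / 118.60 = 99.49 mol
n(Q) = 1510 / 24.0 = 62.92 mol
n/ν for A = 45.26/2 = 22.63
n/ν for B = 99.49/3 = 33.16
n/ν for Q = 62.92/3 = 20.97
Smallest n/ν is Q → limiting reagent.
theoretical n(G) = (1/3) × 62.92 = 20.97 mol → 6124 g
% yield = 5220 / 6124 × 100 = 85.24 %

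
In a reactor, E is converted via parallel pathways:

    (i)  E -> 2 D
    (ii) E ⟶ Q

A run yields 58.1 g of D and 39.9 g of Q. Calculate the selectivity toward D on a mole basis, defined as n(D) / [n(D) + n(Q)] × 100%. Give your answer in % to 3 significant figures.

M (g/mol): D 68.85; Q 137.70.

n(D) = 58.1 / 68.85 = 0.8439 mol
n(Q) = 39.9 / 137.70 = 0.2898 mol
selectivity = 0.8439/(0.8439+0.2898) × 100 = 74.44 %

74.4 %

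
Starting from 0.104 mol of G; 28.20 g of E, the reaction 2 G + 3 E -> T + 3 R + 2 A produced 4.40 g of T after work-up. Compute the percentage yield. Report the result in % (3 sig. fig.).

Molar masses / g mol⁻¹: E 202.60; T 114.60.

82.8 %

n(G) = 0.1040 mol
n(E) = 28.20 / 202.60 = 0.1392 mol
n/ν for G = 0.1040/2 = 0.05200
n/ν for E = 0.1392/3 = 0.04640
Smallest n/ν is E → limiting reagent.
theoretical n(T) = (1/3) × 0.1392 = 0.04640 mol → 5.317 g
% yield = 4.40 / 5.317 × 100 = 82.75 %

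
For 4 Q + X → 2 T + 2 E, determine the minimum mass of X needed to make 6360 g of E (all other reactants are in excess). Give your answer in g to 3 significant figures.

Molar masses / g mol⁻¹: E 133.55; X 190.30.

4530 g

n(E) = 6360 / 133.55 = 47.62 mol
n(X) = (1/2) × 47.62 = 23.81 mol
mass = 23.81 × 190.30 = 4531 g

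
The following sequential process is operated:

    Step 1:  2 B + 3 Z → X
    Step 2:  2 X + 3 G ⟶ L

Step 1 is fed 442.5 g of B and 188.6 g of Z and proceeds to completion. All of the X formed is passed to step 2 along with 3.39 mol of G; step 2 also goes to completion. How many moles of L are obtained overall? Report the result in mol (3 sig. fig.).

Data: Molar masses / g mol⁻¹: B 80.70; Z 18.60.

1.13 mol

Step 1:
n(B) = 442.5 / 80.70 = 5.483 mol
n(Z) = 188.6 / 18.60 = 10.14 mol
n/ν for B = 5.483/2 = 2.742
n/ν for Z = 10.14/3 = 3.380
Smallest n/ν is B → limiting reagent.
n(X) produced = (1/2) × 5.483 = 2.742 mol
Step 2:
n(X) available = 2.742 mol
n(G) = 3.390 mol
n/ν for X = 2.742/2 = 1.371
n/ν for G = 3.390/3 = 1.130
Smallest n/ν is G → limiting reagent.
n(L) = (1/3) × 3.390 = 1.130 mol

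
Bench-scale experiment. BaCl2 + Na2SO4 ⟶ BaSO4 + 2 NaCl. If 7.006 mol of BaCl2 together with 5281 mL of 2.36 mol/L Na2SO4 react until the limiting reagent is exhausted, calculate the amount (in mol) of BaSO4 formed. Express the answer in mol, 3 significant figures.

7.01 mol

n(BaCl2) = 7.006 mol
n(Na2SO4) = 2.36 × 5281/1000 = 12.46 mol
n/ν for BaCl2 = 7.006/1 = 7.006
n/ν for Na2SO4 = 12.46/1 = 12.46
Smallest n/ν is BaCl2 → limiting reagent.
n(BaSO4) = (1/1) × 7.006 = 7.006 mol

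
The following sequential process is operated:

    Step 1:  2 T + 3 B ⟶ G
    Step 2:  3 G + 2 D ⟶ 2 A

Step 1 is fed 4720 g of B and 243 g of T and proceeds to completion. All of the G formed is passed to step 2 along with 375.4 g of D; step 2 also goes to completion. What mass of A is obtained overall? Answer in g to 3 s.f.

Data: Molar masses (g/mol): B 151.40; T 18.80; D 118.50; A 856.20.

2710 g

Step 1:
n(B) = 4720 / 151.40 = 31.18 mol
n(T) = 243.0 / 18.80 = 12.93 mol
n/ν for B = 31.18/3 = 10.39
n/ν for T = 12.93/2 = 6.465
Smallest n/ν is T → limiting reagent.
n(G) produced = (1/2) × 12.93 = 6.465 mol
Step 2:
n(G) available = 6.465 mol
n(D) = 375.4 / 118.50 = 3.168 mol
n/ν for G = 6.465/3 = 2.155
n/ν for D = 3.168/2 = 1.584
Smallest n/ν is D → limiting reagent.
n(A) = (2/2) × 3.168 = 3.168 mol
mass = 3.168 × 856.20 = 2712 g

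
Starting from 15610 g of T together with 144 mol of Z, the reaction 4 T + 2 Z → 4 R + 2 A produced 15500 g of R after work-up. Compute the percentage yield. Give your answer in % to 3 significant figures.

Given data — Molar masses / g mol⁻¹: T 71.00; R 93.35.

75.5 %

n(T) = 15610 / 71.00 = 219.9 mol
n(Z) = 144.0 mol
n/ν → T: 54.98, Z: 72.00; T is limiting.
theoretical n(R) = (4/4) × 219.9 = 219.9 mol → 20530 g
% yield = 15500 / 20530 × 100 = 75.50 %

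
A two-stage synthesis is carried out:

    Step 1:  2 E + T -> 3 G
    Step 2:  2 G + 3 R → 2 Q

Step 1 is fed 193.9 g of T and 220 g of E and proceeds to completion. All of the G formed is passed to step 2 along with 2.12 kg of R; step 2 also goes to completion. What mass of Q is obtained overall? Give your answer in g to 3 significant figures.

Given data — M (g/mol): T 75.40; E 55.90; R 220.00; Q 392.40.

Step 1:
n(T) = 193.9 / 75.40 = 2.572 mol
n(E) = 220.0 / 55.90 = 3.936 mol
n/ν for T = 2.572/1 = 2.572
n/ν for E = 3.936/2 = 1.968
Smallest n/ν is E → limiting reagent.
n(G) produced = (3/2) × 3.936 = 5.904 mol
Step 2:
n(G) available = 5.904 mol
n(R) = 2.120×1000 / 220.00 = 9.636 mol
n/ν for G = 5.904/2 = 2.952
n/ν for R = 9.636/3 = 3.212
Smallest n/ν is G → limiting reagent.
n(Q) = (2/2) × 5.904 = 5.904 mol
mass = 5.904 × 392.40 = 2317 g

2320 g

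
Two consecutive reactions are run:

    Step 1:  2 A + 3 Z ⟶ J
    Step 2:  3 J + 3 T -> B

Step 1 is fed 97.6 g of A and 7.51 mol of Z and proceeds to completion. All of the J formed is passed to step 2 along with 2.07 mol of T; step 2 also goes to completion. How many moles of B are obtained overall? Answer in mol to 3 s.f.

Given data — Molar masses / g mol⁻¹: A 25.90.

Step 1:
n(A) = 97.60 / 25.90 = 3.768 mol
n(Z) = 7.510 mol
n/ν for A = 3.768/2 = 1.884
n/ν for Z = 7.510/3 = 2.503
Smallest n/ν is A → limiting reagent.
n(J) produced = (1/2) × 3.768 = 1.884 mol
Step 2:
n(J) available = 1.884 mol
n(T) = 2.070 mol
n/ν for J = 1.884/3 = 0.6280
n/ν for T = 2.070/3 = 0.6900
Smallest n/ν is J → limiting reagent.
n(B) = (1/3) × 1.884 = 0.6280 mol

0.628 mol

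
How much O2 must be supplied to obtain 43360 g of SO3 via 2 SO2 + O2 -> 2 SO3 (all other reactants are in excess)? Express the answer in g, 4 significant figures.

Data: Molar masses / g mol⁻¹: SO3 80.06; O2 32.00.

n(SO3) = 43360 / 80.06 = 541.6 mol
n(O2) = (1/2) × 541.6 = 270.8 mol
mass = 270.8 × 32.00 = 8666 g

8666 g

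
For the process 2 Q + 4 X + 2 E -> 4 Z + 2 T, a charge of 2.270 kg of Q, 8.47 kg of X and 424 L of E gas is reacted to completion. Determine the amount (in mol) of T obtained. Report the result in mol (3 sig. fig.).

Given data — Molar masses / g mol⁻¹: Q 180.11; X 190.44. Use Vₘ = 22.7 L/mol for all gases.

12.6 mol

n(Q) = 2.270×1000 / 180.11 = 12.60 mol
n(X) = 8.470×1000 / 190.44 = 44.48 mol
n(E) = 424.0 / 22.7 = 18.68 mol
n/ν for Q = 12.60/2 = 6.300
n/ν for X = 44.48/4 = 11.12
n/ν for E = 18.68/2 = 9.340
Smallest n/ν is Q → limiting reagent.
n(T) = (2/2) × 12.60 = 12.60 mol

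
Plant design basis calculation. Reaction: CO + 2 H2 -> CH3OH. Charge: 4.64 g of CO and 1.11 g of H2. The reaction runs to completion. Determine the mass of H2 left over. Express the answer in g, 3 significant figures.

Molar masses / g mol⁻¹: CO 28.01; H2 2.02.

n(CO) = 4.640 / 28.01 = 0.1657 mol
n(H2) = 1.110 / 2.02 = 0.5495 mol
n/ν for CO = 0.1657/1 = 0.1657
n/ν for H2 = 0.5495/2 = 0.2748
Smallest n/ν is CO → limiting reagent.
H2 consumed = (2/1) × 0.1657 = 0.3314 mol
H2 remaining = 0.5495 − 0.3314 = 0.2181 mol
mass = 0.2181 × 2.02 = 0.4406 g

0.441 g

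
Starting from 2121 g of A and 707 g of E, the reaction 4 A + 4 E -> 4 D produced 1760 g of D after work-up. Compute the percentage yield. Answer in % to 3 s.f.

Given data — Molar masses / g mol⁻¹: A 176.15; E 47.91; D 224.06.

n(A) = 2121 / 176.15 = 12.04 mol
n(E) = 707.0 / 47.91 = 14.76 mol
n/ν → A: 3.010, E: 3.690; A is limiting.
theoretical n(D) = (4/4) × 12.04 = 12.04 mol → 2698 g
% yield = 1760 / 2698 × 100 = 65.23 %

65.2 %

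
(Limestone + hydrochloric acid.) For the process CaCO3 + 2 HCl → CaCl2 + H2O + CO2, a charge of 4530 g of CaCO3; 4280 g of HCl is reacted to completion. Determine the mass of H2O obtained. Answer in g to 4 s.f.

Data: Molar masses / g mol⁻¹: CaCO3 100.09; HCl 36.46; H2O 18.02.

n(CaCO3) = 4530 / 100.09 = 45.26 mol
n(HCl) = 4280 / 36.46 = 117.4 mol
n/ν for CaCO3 = 45.26/1 = 45.26
n/ν for HCl = 117.4/2 = 58.70
Smallest n/ν is CaCO3 → limiting reagent.
n(H2O) = (1/1) × 45.26 = 45.26 mol
mass = 45.26 × 18.02 = 815.6 g

815.6 g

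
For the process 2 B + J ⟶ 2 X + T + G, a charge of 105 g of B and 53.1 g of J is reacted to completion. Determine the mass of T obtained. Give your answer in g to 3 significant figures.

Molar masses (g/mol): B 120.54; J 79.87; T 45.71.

19.9 g

n(B) = 105.0 / 120.54 = 0.8711 mol
n(J) = 53.10 / 79.87 = 0.6648 mol
n/ν → B: 0.4356, J: 0.6648; B is limiting.
n(T) = (1/2) × 0.8711 = 0.4356 mol
mass = 0.4356 × 45.71 = 19.91 g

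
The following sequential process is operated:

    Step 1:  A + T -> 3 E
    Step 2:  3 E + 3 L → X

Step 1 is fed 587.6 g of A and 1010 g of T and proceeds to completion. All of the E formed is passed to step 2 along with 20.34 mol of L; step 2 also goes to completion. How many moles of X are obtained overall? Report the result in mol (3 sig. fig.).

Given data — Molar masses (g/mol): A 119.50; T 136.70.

Step 1:
n(A) = 587.6 / 119.50 = 4.917 mol
n(T) = 1010 / 136.70 = 7.388 mol
n/ν → A: 4.917, T: 7.388; A is limiting.
n(E) produced = (3/1) × 4.917 = 14.75 mol
Step 2:
n(E) available = 14.75 mol
n(L) = 20.34 mol
n/ν → E: 4.917, L: 6.780; E is limiting.
n(X) = (1/3) × 14.75 = 4.917 mol

4.92 mol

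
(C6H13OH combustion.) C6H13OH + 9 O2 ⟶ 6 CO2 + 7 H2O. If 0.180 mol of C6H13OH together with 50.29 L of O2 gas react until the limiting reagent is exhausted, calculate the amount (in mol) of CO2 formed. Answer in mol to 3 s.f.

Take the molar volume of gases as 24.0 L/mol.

n(C6H13OH) = 0.1800 mol
n(O2) = 50.29 / 24.0 = 2.095 mol
n/ν for C6H13OH = 0.1800/1 = 0.1800
n/ν for O2 = 2.095/9 = 0.2328
Smallest n/ν is C6H13OH → limiting reagent.
n(CO2) = (6/1) × 0.1800 = 1.080 mol

1.08 mol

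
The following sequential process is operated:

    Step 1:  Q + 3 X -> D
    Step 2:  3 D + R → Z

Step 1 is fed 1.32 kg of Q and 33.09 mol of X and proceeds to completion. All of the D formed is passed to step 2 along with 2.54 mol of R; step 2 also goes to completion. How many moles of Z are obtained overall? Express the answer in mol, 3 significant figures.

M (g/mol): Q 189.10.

2.33 mol

Step 1:
n(Q) = 1.320×1000 / 189.10 = 6.980 mol
n(X) = 33.09 mol
n/ν for Q = 6.980/1 = 6.980
n/ν for X = 33.09/3 = 11.03
Smallest n/ν is Q → limiting reagent.
n(D) produced = (1/1) × 6.980 = 6.980 mol
Step 2:
n(D) available = 6.980 mol
n(R) = 2.540 mol
n/ν for D = 6.980/3 = 2.327
n/ν for R = 2.540/1 = 2.540
Smallest n/ν is D → limiting reagent.
n(Z) = (1/3) × 6.980 = 2.327 mol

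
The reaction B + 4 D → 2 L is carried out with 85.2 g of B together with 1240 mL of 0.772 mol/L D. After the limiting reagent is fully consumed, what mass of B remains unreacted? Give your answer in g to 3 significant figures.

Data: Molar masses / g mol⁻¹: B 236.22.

n(B) = 85.20 / 236.22 = 0.3607 mol
n(D) = 0.772 × 1240/1000 = 0.9573 mol
n/ν → B: 0.3607, D: 0.2393; D is limiting.
B consumed = (1/4) × 0.9573 = 0.2393 mol
B remaining = 0.3607 − 0.2393 = 0.1214 mol
mass = 0.1214 × 236.22 = 28.68 g

28.7 g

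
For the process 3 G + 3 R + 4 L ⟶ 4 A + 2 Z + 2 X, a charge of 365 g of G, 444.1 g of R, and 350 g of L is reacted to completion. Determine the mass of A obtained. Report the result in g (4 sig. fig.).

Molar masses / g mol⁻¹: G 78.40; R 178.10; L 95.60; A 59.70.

n(G) = 365.0 / 78.40 = 4.656 mol
n(R) = 444.1 / 178.10 = 2.494 mol
n(L) = 350.0 / 95.60 = 3.661 mol
n/ν for G = 4.656/3 = 1.552
n/ν for R = 2.494/3 = 0.8313
n/ν for L = 3.661/4 = 0.9153
Smallest n/ν is R → limiting reagent.
n(A) = (4/3) × 2.494 = 3.325 mol
mass = 3.325 × 59.70 = 198.5 g

198.5 g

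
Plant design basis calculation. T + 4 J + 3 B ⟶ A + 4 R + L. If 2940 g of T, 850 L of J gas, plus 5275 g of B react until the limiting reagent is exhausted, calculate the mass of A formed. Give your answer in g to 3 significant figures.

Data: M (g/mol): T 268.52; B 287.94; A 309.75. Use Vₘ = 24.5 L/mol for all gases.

n(T) = 2940 / 268.52 = 10.95 mol
n(J) = 850.0 / 24.5 = 34.69 mol
n(B) = 5275 / 287.94 = 18.32 mol
n/ν for T = 10.95/1 = 10.95
n/ν for J = 34.69/4 = 8.673
n/ν for B = 18.32/3 = 6.107
Smallest n/ν is B → limiting reagent.
n(A) = (1/3) × 18.32 = 6.107 mol
mass = 6.107 × 309.75 = 1892 g

1890 g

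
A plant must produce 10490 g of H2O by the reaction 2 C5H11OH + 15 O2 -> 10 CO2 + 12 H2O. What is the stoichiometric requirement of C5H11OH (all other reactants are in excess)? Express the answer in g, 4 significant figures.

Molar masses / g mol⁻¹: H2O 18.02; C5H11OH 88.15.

8552 g

n(H2O) = 10490 / 18.02 = 582.1 mol
n(C5H11OH) = (2/12) × 582.1 = 97.02 mol
mass = 97.02 × 88.15 = 8552 g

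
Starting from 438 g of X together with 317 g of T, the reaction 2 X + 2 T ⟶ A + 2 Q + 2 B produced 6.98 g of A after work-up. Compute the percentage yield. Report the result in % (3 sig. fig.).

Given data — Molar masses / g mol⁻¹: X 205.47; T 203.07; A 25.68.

n(X) = 438.0 / 205.47 = 2.132 mol
n(T) = 317.0 / 203.07 = 1.561 mol
n/ν → X: 1.066, T: 0.7805; T is limiting.
theoretical n(A) = (1/2) × 1.561 = 0.7805 mol → 20.04 g
% yield = 6.98 / 20.04 × 100 = 34.83 %

34.8 %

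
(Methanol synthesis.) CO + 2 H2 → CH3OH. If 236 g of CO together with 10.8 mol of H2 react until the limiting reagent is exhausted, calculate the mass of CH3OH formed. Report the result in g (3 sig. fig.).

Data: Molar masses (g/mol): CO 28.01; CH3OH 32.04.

173 g

n(CO) = 236.0 / 28.01 = 8.426 mol
n(H2) = 10.80 mol
n/ν for CO = 8.426/1 = 8.426
n/ν for H2 = 10.80/2 = 5.400
Smallest n/ν is H2 → limiting reagent.
n(CH3OH) = (1/2) × 10.80 = 5.400 mol
mass = 5.400 × 32.04 = 173.0 g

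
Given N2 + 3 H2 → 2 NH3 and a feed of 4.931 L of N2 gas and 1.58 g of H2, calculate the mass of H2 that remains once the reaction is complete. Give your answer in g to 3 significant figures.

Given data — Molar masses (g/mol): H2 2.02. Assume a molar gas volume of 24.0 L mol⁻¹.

n(N2) = 4.931 / 24.0 = 0.2055 mol
n(H2) = 1.580 / 2.02 = 0.7822 mol
n/ν for N2 = 0.2055/1 = 0.2055
n/ν for H2 = 0.7822/3 = 0.2607
Smallest n/ν is N2 → limiting reagent.
H2 consumed = (3/1) × 0.2055 = 0.6165 mol
H2 remaining = 0.7822 − 0.6165 = 0.1657 mol
mass = 0.1657 × 2.02 = 0.3347 g

0.335 g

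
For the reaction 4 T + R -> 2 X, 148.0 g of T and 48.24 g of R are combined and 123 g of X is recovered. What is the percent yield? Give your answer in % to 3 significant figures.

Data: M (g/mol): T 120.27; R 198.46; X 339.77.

n(T) = 148.0 / 120.27 = 1.231 mol
n(R) = 48.24 / 198.46 = 0.2431 mol
n/ν for T = 1.231/4 = 0.3078
n/ν for R = 0.2431/1 = 0.2431
Smallest n/ν is R → limiting reagent.
theoretical n(X) = (2/1) × 0.2431 = 0.4862 mol → 165.2 g
% yield = 123 / 165.2 × 100 = 74.46 %

74.5 %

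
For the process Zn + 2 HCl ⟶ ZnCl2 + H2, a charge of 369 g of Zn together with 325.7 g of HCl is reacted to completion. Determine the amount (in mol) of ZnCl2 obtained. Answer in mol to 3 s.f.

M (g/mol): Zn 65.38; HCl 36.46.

4.47 mol

n(Zn) = 369.0 / 65.38 = 5.644 mol
n(HCl) = 325.7 / 36.46 = 8.933 mol
n/ν for Zn = 5.644/1 = 5.644
n/ν for HCl = 8.933/2 = 4.467
Smallest n/ν is HCl → limiting reagent.
n(ZnCl2) = (1/2) × 8.933 = 4.467 mol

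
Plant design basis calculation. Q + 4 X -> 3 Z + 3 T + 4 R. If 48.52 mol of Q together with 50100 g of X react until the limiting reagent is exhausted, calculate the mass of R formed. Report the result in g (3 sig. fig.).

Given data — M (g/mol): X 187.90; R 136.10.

n(Q) = 48.52 mol
n(X) = 50100 / 187.90 = 266.6 mol
n/ν → Q: 48.52, X: 66.65; Q is limiting.
n(R) = (4/1) × 48.52 = 194.1 mol
mass = 194.1 × 136.10 = 26420 g

26400 g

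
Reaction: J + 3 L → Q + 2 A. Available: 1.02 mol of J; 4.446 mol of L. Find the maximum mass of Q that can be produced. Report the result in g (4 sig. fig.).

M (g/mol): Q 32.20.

32.84 g

n(J) = 1.020 mol
n(L) = 4.446 mol
n/ν for J = 1.020/1 = 1.020
n/ν for L = 4.446/3 = 1.482
Smallest n/ν is J → limiting reagent.
n(Q) = (1/1) × 1.020 = 1.020 mol
mass = 1.020 × 32.20 = 32.84 g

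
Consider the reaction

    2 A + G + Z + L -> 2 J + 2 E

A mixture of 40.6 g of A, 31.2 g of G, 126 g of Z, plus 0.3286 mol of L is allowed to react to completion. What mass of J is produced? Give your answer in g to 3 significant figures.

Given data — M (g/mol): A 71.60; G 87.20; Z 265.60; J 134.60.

76.3 g

n(A) = 40.60 / 71.60 = 0.5670 mol
n(G) = 31.20 / 87.20 = 0.3578 mol
n(Z) = 126.0 / 265.60 = 0.4744 mol
n(L) = 0.3286 mol
n/ν for A = 0.5670/2 = 0.2835
n/ν for G = 0.3578/1 = 0.3578
n/ν for Z = 0.4744/1 = 0.4744
n/ν for L = 0.3286/1 = 0.3286
Smallest n/ν is A → limiting reagent.
n(J) = (2/2) × 0.5670 = 0.5670 mol
mass = 0.5670 × 134.60 = 76.32 g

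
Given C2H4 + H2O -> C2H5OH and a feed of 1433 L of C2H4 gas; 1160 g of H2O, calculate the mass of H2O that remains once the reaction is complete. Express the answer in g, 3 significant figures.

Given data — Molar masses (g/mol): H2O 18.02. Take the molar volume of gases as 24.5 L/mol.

106 g

n(C2H4) = 1433 / 24.5 = 58.49 mol
n(H2O) = 1160 / 18.02 = 64.37 mol
n/ν for C2H4 = 58.49/1 = 58.49
n/ν for H2O = 64.37/1 = 64.37
Smallest n/ν is C2H4 → limiting reagent.
H2O consumed = (1/1) × 58.49 = 58.49 mol
H2O remaining = 64.37 − 58.49 = 5.880 mol
mass = 5.880 × 18.02 = 106.0 g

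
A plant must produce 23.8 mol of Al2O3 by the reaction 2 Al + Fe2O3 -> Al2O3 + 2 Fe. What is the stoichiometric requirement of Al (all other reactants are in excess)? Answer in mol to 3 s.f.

n(Al2O3) = 23.80 mol
n(Al) = (2/1) × 23.80 = 47.60 mol

47.6 mol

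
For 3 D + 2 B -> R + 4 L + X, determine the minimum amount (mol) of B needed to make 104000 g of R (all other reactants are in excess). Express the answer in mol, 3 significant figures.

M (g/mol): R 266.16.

781 mol

n(R) = 104000 / 266.16 = 390.7 mol
n(B) = (2/1) × 390.7 = 781.4 mol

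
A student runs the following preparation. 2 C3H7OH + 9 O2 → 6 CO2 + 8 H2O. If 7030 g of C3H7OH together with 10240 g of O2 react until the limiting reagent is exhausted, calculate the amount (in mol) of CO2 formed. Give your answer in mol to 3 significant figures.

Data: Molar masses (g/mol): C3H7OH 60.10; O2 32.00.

213 mol

n(C3H7OH) = 7030 / 60.10 = 117.0 mol
n(O2) = 10240 / 32.00 = 320.0 mol
n/ν → C3H7OH: 58.50, O2: 35.56; O2 is limiting.
n(CO2) = (6/9) × 320.0 = 213.3 mol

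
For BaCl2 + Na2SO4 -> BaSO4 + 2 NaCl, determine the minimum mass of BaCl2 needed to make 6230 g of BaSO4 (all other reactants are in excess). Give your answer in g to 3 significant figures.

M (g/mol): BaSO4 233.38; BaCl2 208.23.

5560 g

n(BaSO4) = 6230 / 233.38 = 26.69 mol
n(BaCl2) = (1/1) × 26.69 = 26.69 mol
mass = 26.69 × 208.23 = 5558 g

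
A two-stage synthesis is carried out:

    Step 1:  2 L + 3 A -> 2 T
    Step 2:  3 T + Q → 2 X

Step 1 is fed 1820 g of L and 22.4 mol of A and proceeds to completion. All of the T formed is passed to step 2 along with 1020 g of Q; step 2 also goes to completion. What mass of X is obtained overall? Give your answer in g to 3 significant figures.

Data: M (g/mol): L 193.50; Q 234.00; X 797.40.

Step 1:
n(L) = 1820 / 193.50 = 9.406 mol
n(A) = 22.40 mol
n/ν for L = 9.406/2 = 4.703
n/ν for A = 22.40/3 = 7.467
Smallest n/ν is L → limiting reagent.
n(T) produced = (2/2) × 9.406 = 9.406 mol
Step 2:
n(T) available = 9.406 mol
n(Q) = 1020 / 234.00 = 4.359 mol
n/ν for T = 9.406/3 = 3.135
n/ν for Q = 4.359/1 = 4.359
Smallest n/ν is T → limiting reagent.
n(X) = (2/3) × 9.406 = 6.271 mol
mass = 6.271 × 797.40 = 5000 g

5000 g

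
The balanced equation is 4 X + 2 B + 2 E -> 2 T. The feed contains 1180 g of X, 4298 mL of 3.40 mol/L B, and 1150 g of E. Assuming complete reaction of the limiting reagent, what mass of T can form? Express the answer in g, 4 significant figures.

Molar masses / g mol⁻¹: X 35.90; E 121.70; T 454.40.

4294 g

n(X) = 1180 / 35.90 = 32.87 mol
n(B) = 3.40 × 4298/1000 = 14.61 mol
n(E) = 1150 / 121.70 = 9.449 mol
n/ν → X: 8.218, B: 7.305, E: 4.725; E is limiting.
n(T) = (2/2) × 9.449 = 9.449 mol
mass = 9.449 × 454.40 = 4294 g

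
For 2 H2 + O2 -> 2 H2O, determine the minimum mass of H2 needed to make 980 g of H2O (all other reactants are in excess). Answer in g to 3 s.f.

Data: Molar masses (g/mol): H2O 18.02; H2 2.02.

n(H2O) = 980 / 18.02 = 54.38 mol
n(H2) = (2/2) × 54.38 = 54.38 mol
mass = 54.38 × 2.02 = 109.8 g

110 g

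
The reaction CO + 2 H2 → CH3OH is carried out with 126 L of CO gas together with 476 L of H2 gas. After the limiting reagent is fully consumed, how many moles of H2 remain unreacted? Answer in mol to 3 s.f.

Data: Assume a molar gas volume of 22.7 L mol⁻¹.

n(CO) = 126.0 / 22.7 = 5.551 mol
n(H2) = 476.0 / 22.7 = 20.97 mol
n/ν → CO: 5.551, H2: 10.49; CO is limiting.
H2 consumed = (2/1) × 5.551 = 11.10 mol
H2 remaining = 20.97 − 11.10 = 9.870 mol

9.87 mol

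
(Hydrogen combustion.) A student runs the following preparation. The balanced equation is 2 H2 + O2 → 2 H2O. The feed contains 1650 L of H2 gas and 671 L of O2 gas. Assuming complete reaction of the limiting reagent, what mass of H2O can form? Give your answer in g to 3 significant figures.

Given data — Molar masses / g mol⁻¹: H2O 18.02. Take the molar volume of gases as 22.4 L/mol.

1080 g

n(H2) = 1650 / 22.4 = 73.66 mol
n(O2) = 671.0 / 22.4 = 29.96 mol
n/ν for H2 = 73.66/2 = 36.83
n/ν for O2 = 29.96/1 = 29.96
Smallest n/ν is O2 → limiting reagent.
n(H2O) = (2/1) × 29.96 = 59.92 mol
mass = 59.92 × 18.02 = 1080 g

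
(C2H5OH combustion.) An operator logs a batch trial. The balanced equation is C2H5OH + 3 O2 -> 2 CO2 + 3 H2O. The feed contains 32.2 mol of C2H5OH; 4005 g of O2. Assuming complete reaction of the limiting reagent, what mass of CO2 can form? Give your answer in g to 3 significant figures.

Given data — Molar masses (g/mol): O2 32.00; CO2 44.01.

n(C2H5OH) = 32.20 mol
n(O2) = 4005 / 32.00 = 125.2 mol
n/ν for C2H5OH = 32.20/1 = 32.20
n/ν for O2 = 125.2/3 = 41.73
Smallest n/ν is C2H5OH → limiting reagent.
n(CO2) = (2/1) × 32.20 = 64.40 mol
mass = 64.40 × 44.01 = 2834 g

2830 g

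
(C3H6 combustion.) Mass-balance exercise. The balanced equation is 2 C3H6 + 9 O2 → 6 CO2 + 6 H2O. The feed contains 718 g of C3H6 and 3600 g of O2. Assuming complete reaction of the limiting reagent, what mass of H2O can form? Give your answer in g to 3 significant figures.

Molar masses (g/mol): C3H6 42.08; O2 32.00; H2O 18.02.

922 g

n(C3H6) = 718.0 / 42.08 = 17.06 mol
n(O2) = 3600 / 32.00 = 112.5 mol
n/ν → C3H6: 8.530, O2: 12.50; C3H6 is limiting.
n(H2O) = (6/2) × 17.06 = 51.18 mol
mass = 51.18 × 18.02 = 922.3 g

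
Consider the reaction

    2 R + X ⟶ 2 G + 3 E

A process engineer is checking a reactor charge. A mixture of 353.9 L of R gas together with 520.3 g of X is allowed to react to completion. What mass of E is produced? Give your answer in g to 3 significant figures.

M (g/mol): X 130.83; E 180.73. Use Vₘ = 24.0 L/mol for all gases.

n(R) = 353.9 / 24.0 = 14.75 mol
n(X) = 520.3 / 130.83 = 3.977 mol
n/ν → R: 7.375, X: 3.977; X is limiting.
n(E) = (3/1) × 3.977 = 11.93 mol
mass = 11.93 × 180.73 = 2156 g

2160 g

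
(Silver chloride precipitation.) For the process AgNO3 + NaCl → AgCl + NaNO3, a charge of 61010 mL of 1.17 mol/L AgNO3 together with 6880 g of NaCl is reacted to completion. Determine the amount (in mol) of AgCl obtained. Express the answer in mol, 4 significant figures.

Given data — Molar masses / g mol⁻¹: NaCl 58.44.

n(AgNO3) = 1.17 × 61010/1000 = 71.38 mol
n(NaCl) = 6880 / 58.44 = 117.7 mol
n/ν for AgNO3 = 71.38/1 = 71.38
n/ν for NaCl = 117.7/1 = 117.7
Smallest n/ν is AgNO3 → limiting reagent.
n(AgCl) = (1/1) × 71.38 = 71.38 mol

71.38 mol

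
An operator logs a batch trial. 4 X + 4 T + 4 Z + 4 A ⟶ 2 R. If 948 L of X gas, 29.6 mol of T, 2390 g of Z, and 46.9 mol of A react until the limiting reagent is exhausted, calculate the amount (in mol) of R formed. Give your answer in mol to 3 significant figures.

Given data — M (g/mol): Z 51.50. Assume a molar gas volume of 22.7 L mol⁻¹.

14.8 mol

n(X) = 948.0 / 22.7 = 41.76 mol
n(T) = 29.60 mol
n(Z) = 2390 / 51.50 = 46.41 mol
n(A) = 46.90 mol
n/ν for X = 41.76/4 = 10.44
n/ν for T = 29.60/4 = 7.400
n/ν for Z = 46.41/4 = 11.60
n/ν for A = 46.90/4 = 11.73
Smallest n/ν is T → limiting reagent.
n(R) = (2/4) × 29.60 = 14.80 mol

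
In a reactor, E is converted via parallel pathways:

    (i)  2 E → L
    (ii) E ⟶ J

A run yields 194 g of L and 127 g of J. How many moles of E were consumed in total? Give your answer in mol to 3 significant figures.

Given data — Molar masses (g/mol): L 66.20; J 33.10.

9.70 mol

n(L) = 194 / 66.20 = 2.931 mol
n(J) = 127 / 33.10 = 3.837 mol
n(E) via (i) = (2/1)×2.931 = 5.862 mol
n(E) via (ii) = (1/1)×3.837 = 3.837 mol
total n(E) = 5.862 + 3.837 = 9.699 mol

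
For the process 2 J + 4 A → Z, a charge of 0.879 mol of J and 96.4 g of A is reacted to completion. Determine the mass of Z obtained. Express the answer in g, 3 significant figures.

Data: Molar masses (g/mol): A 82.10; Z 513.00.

151 g

n(J) = 0.8790 mol
n(A) = 96.40 / 82.10 = 1.174 mol
n/ν for J = 0.8790/2 = 0.4395
n/ν for A = 1.174/4 = 0.2935
Smallest n/ν is A → limiting reagent.
n(Z) = (1/4) × 1.174 = 0.2935 mol
mass = 0.2935 × 513.00 = 150.6 g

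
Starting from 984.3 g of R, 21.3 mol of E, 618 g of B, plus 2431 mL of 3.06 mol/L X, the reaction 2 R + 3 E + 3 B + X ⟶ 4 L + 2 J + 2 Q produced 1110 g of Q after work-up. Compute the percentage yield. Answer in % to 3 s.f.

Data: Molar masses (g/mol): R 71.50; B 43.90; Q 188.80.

n(R) = 984.3 / 71.50 = 13.77 mol
n(E) = 21.30 mol
n(B) = 618.0 / 43.90 = 14.08 mol
n(X) = 3.06 × 2431/1000 = 7.439 mol
n/ν for R = 13.77/2 = 6.885
n/ν for E = 21.30/3 = 7.100
n/ν for B = 14.08/3 = 4.693
n/ν for X = 7.439/1 = 7.439
Smallest n/ν is B → limiting reagent.
theoretical n(Q) = (2/3) × 14.08 = 9.387 mol → 1772 g
% yield = 1110 / 1772 × 100 = 62.64 %

62.6 %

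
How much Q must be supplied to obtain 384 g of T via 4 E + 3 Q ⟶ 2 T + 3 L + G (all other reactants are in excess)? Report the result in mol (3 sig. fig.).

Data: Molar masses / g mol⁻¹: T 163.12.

n(T) = 384 / 163.12 = 2.354 mol
n(Q) = (3/2) × 2.354 = 3.531 mol

3.53 mol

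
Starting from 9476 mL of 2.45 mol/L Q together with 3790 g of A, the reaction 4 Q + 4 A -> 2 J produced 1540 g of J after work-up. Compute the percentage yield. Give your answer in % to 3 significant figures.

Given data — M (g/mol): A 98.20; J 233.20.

56.9 %

n(Q) = 2.45 × 9476/1000 = 23.22 mol
n(A) = 3790 / 98.20 = 38.59 mol
n/ν for Q = 23.22/4 = 5.805
n/ν for A = 38.59/4 = 9.648
Smallest n/ν is Q → limiting reagent.
theoretical n(J) = (2/4) × 23.22 = 11.61 mol → 2707 g
% yield = 1540 / 2707 × 100 = 56.89 %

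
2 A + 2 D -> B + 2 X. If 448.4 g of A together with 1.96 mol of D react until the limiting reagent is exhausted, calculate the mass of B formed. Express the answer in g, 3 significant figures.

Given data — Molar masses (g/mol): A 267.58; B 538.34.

451 g

n(A) = 448.4 / 267.58 = 1.676 mol
n(D) = 1.960 mol
n/ν for A = 1.676/2 = 0.8380
n/ν for D = 1.960/2 = 0.9800
Smallest n/ν is A → limiting reagent.
n(B) = (1/2) × 1.676 = 0.8380 mol
mass = 0.8380 × 538.34 = 451.1 g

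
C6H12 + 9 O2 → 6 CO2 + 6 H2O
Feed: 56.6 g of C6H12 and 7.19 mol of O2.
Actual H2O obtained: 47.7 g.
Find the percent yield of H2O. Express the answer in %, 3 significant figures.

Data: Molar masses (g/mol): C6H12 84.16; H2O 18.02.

65.6 %

n(C6H12) = 56.60 / 84.16 = 0.6725 mol
n(O2) = 7.190 mol
n/ν for C6H12 = 0.6725/1 = 0.6725
n/ν for O2 = 7.190/9 = 0.7989
Smallest n/ν is C6H12 → limiting reagent.
theoretical n(H2O) = (6/1) × 0.6725 = 4.035 mol → 72.71 g
% yield = 47.7 / 72.71 × 100 = 65.60 %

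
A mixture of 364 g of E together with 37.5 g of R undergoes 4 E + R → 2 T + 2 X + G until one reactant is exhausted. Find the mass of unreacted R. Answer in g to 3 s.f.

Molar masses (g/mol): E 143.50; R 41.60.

n(E) = 364.0 / 143.50 = 2.537 mol
n(R) = 37.50 / 41.60 = 0.9014 mol
n/ν for E = 2.537/4 = 0.6343
n/ν for R = 0.9014/1 = 0.9014
Smallest n/ν is E → limiting reagent.
R consumed = (1/4) × 2.537 = 0.6343 mol
R remaining = 0.9014 − 0.6343 = 0.2671 mol
mass = 0.2671 × 41.60 = 11.11 g

11.1 g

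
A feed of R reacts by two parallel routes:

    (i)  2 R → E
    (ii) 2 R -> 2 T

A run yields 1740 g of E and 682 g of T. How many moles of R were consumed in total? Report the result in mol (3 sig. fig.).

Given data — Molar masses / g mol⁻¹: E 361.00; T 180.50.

n(E) = 1740 / 361.00 = 4.820 mol
n(T) = 682 / 180.50 = 3.778 mol
n(R) via (i) = (2/1)×4.820 = 9.640 mol
n(R) via (ii) = (2/2)×3.778 = 3.778 mol
total n(R) = 9.640 + 3.778 = 13.42 mol

13.4 mol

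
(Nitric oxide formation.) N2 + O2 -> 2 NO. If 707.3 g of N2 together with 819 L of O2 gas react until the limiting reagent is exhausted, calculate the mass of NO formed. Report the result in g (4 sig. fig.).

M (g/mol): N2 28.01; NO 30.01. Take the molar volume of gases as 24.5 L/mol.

n(N2) = 707.3 / 28.01 = 25.25 mol
n(O2) = 819.0 / 24.5 = 33.43 mol
n/ν → N2: 25.25, O2: 33.43; N2 is limiting.
n(NO) = (2/1) × 25.25 = 50.50 mol
mass = 50.50 × 30.01 = 1516 g

1516 g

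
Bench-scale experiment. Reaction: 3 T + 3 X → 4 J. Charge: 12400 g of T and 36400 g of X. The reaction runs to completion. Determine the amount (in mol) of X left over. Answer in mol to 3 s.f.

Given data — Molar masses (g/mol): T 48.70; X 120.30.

n(T) = 12400 / 48.70 = 254.6 mol
n(X) = 36400 / 120.30 = 302.6 mol
n/ν → T: 84.87, X: 100.9; T is limiting.
X consumed = (3/3) × 254.6 = 254.6 mol
X remaining = 302.6 − 254.6 = 48.00 mol

48.0 mol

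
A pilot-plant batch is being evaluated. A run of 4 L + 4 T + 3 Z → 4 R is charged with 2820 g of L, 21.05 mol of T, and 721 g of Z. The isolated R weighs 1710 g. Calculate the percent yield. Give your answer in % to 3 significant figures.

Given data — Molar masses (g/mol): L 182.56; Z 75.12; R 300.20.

n(L) = 2820 / 182.56 = 15.45 mol
n(T) = 21.05 mol
n(Z) = 721.0 / 75.12 = 9.598 mol
n/ν for L = 15.45/4 = 3.863
n/ν for T = 21.05/4 = 5.263
n/ν for Z = 9.598/3 = 3.199
Smallest n/ν is Z → limiting reagent.
theoretical n(R) = (4/3) × 9.598 = 12.80 mol → 3843 g
% yield = 1710 / 3843 × 100 = 44.50 %

44.5 %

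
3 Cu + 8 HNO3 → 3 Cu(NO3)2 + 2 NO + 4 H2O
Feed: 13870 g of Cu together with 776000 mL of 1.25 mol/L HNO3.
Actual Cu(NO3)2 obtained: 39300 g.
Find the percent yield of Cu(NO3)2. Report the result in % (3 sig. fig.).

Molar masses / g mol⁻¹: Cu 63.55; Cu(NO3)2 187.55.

n(Cu) = 13870 / 63.55 = 218.3 mol
n(HNO3) = 1.25 × 776000/1000 = 970.0 mol
n/ν for Cu = 218.3/3 = 72.77
n/ν for HNO3 = 970.0/8 = 121.3
Smallest n/ν is Cu → limiting reagent.
theoretical n(Cu(NO3)2) = (3/3) × 218.3 = 218.3 mol → 40940 g
% yield = 39300 / 40940 × 100 = 95.99 %

96.0 %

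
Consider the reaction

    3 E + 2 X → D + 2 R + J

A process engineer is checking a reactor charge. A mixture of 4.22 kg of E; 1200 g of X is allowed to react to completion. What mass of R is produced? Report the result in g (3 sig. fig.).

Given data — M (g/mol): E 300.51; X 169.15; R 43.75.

n(E) = 4.220×1000 / 300.51 = 14.04 mol
n(X) = 1200 / 169.15 = 7.094 mol
n/ν → E: 4.680, X: 3.547; X is limiting.
n(R) = (2/2) × 7.094 = 7.094 mol
mass = 7.094 × 43.75 = 310.4 g

310 g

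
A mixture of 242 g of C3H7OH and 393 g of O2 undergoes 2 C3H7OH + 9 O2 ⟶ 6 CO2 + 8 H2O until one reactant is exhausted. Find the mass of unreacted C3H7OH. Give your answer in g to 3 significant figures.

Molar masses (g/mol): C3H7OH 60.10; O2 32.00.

78.0 g

n(C3H7OH) = 242.0 / 60.10 = 4.027 mol
n(O2) = 393.0 / 32.00 = 12.28 mol
n/ν for C3H7OH = 4.027/2 = 2.014
n/ν for O2 = 12.28/9 = 1.364
Smallest n/ν is O2 → limiting reagent.
C3H7OH consumed = (2/9) × 12.28 = 2.729 mol
C3H7OH remaining = 4.027 − 2.729 = 1.298 mol
mass = 1.298 × 60.10 = 78.01 g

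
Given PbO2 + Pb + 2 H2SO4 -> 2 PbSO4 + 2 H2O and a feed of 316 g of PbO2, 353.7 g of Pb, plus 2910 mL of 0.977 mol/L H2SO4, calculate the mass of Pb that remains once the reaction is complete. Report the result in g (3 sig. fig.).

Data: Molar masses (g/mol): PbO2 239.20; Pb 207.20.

n(PbO2) = 316.0 / 239.20 = 1.321 mol
n(Pb) = 353.7 / 207.20 = 1.707 mol
n(H2SO4) = 0.977 × 2910/1000 = 2.843 mol
n/ν for PbO2 = 1.321/1 = 1.321
n/ν for Pb = 1.707/1 = 1.707
n/ν for H2SO4 = 2.843/2 = 1.422
Smallest n/ν is PbO2 → limiting reagent.
Pb consumed = (1/1) × 1.321 = 1.321 mol
Pb remaining = 1.707 − 1.321 = 0.3860 mol
mass = 0.3860 × 207.20 = 79.98 g

80.0 g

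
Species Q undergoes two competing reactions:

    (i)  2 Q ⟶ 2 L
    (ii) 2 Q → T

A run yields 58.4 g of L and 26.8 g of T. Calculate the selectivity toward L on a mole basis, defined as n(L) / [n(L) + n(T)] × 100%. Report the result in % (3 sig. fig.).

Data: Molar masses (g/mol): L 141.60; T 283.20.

n(L) = 58.4 / 141.60 = 0.4124 mol
n(T) = 26.8 / 283.20 = 0.09463 mol
selectivity = 0.4124/(0.4124+0.09463) × 100 = 81.34 %

81.3 %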